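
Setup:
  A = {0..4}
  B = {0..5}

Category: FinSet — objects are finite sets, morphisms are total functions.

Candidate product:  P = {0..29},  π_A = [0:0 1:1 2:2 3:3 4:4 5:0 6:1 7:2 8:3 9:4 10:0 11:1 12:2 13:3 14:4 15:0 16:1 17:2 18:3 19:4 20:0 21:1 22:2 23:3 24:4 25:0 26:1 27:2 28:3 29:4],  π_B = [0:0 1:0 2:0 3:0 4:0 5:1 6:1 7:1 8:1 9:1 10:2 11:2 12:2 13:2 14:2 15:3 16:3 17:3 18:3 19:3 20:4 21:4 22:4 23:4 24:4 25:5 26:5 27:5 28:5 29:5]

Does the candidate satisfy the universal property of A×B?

|A|·|B| = 5·6 = 30;  |P| = 30
Check the pairing map k ↦ (π_A(k), π_B(k)):
  0 : (0,0)
  1 : (1,0)
  2 : (2,0)
  3 : (3,0)
  4 : (4,0)
  5 : (0,1)
  6 : (1,1)
  7 : (2,1)
  8 : (3,1)
  9 : (4,1)
  10 : (0,2)
  11 : (1,2)
  12 : (2,2)
  13 : (3,2)
  14 : (4,2)
  15 : (0,3)
  16 : (1,3)
  17 : (2,3)
  18 : (3,3)
  19 : (4,3)
  20 : (0,4)
  21 : (1,4)
  22 : (2,4)
  23 : (3,4)
  24 : (4,4)
  25 : (0,5)
  26 : (1,5)
  27 : (2,5)
  28 : (3,5)
  29 : (4,5)
distinct pairs in image: 30 / 30 needed
  → bijection onto A×B; projections well-typed.

Answer: VALID PRODUCT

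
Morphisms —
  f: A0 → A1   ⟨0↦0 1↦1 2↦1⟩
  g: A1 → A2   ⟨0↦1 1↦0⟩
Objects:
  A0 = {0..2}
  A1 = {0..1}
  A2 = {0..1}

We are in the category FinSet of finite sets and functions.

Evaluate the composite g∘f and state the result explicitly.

  0 f→0 g→1
  1 f→1 g→0
  2 f→1 g→0
composite: ⟨0↦1 1↦0 2↦0⟩

Answer: ⟨0↦1 1↦0 2↦0⟩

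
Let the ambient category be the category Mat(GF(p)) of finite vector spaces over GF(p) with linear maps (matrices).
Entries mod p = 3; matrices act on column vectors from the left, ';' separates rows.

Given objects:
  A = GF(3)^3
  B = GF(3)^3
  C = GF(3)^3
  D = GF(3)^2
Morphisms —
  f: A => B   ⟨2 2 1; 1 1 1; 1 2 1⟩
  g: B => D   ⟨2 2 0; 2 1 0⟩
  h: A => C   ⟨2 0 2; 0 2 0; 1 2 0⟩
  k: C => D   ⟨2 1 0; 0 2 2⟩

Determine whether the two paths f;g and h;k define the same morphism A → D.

Along f;g (path 1):
  e0=[1,0,0] f=>[2,1,1] g=>[0,2]
  e1=[0,1,0] f=>[2,1,2] g=>[0,2]
  e2=[0,0,1] f=>[1,1,1] g=>[1,0]
  composite₁ = ⟨0 0 1; 2 2 0⟩
Along h;k (path 2):
  e0=[1,0,0] h=>[2,0,1] k=>[1,2]
  e1=[0,1,0] h=>[0,2,2] k=>[2,2]
  e2=[0,0,1] h=>[2,0,0] k=>[1,0]
  composite₂ = ⟨1 2 1; 2 2 0⟩
Equal? distinct morphisms ✗

Answer: DOES NOT COMMUTE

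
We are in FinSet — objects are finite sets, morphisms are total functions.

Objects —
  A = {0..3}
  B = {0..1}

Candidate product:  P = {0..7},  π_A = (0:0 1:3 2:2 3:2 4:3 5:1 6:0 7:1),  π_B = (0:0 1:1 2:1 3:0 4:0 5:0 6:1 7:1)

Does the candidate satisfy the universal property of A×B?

Answer: VALID PRODUCT

Work:
|A|·|B| = 4·2 = 8;  |P| = 8
Check the pairing map k ↦ (π_A(k), π_B(k)):
  0 : (0,0)
  1 : (3,1)
  2 : (2,1)
  3 : (2,0)
  4 : (3,0)
  5 : (1,0)
  6 : (0,1)
  7 : (1,1)
distinct pairs in image: 8 / 8 needed
  → bijection onto A×B; projections well-typed.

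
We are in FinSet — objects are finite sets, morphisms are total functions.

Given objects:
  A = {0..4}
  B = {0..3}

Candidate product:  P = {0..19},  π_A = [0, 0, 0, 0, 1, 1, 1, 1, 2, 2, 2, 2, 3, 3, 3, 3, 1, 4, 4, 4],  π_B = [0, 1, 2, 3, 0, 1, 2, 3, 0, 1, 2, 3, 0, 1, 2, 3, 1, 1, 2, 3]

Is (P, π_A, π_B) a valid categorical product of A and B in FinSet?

Answer: NOT A VALID PRODUCT — duplicate pair at indices 5,16

Trace:
|A|·|B| = 5·4 = 20;  |P| = 20
Check the pairing map k ↦ (π_A(k), π_B(k)):
  0 ↦ (0,0)
  1 ↦ (0,1)
  2 ↦ (0,2)
  3 ↦ (0,3)
  4 ↦ (1,0)
  5 ↦ (1,1)
  6 ↦ (1,2)
  7 ↦ (1,3)
  8 ↦ (2,0)
  9 ↦ (2,1)
  10 ↦ (2,2)
  11 ↦ (2,3)
  12 ↦ (3,0)
  13 ↦ (3,1)
  14 ↦ (3,2)
  15 ↦ (3,3)
  16 ↦ (1,1)  ✗ repeats pair of k=5
  17 ↦ (4,1)
  18 ↦ (4,2)
  19 ↦ (4,3)
distinct pairs in image: 19 / 20 needed
  → (1,1) hit at k=5 and k=16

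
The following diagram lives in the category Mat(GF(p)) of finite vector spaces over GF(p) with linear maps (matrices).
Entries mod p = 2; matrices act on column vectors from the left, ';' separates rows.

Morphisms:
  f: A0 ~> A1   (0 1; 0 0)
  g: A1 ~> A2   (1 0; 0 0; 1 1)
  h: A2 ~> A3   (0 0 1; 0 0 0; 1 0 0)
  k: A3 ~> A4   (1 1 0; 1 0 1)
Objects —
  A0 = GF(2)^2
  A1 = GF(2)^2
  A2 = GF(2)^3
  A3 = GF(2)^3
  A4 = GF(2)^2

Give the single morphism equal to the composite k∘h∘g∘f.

Answer: (0 1; 0 0)

Work:
  e0=(1,0) f~>(0,0) g~>(0,0,0) h~>(0,0,0) k~>(0,0)
  e1=(0,1) f~>(1,0) g~>(1,0,1) h~>(1,0,1) k~>(1,0)
result: (0 1; 0 0)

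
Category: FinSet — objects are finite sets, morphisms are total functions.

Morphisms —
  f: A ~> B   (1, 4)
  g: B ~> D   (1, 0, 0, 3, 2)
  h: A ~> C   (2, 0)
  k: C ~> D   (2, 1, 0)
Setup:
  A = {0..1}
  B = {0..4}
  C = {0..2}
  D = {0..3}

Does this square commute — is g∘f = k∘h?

Along f;g (path 1):
  0 f~>1 g~>0
  1 f~>4 g~>2
  result₁ = (0, 2)
Along h;k (path 2):
  0 h~>2 k~>0
  1 h~>0 k~>2
  result₂ = (0, 2)
Equal? same morphism ✓

Answer: COMMUTES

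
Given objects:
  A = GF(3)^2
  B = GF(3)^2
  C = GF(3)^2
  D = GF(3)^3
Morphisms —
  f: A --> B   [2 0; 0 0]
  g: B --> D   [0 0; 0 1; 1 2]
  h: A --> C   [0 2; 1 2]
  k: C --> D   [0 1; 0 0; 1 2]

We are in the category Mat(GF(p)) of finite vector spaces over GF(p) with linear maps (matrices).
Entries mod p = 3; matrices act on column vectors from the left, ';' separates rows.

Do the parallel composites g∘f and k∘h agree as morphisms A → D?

1) trace f;g:
  e0=[1,0] f-->[2,0] g-->[0,0,2]
  e1=[0,1] f-->[0,0] g-->[0,0,0]
  composite₁ = [0 0; 0 0; 2 0]
2) trace h;k:
  e0=[1,0] h-->[0,1] k-->[1,0,2]
  e1=[0,1] h-->[2,2] k-->[2,0,0]
  composite₂ = [1 2; 0 0; 2 0]
Equal? differ; not commutative

Answer: DOES NOT COMMUTE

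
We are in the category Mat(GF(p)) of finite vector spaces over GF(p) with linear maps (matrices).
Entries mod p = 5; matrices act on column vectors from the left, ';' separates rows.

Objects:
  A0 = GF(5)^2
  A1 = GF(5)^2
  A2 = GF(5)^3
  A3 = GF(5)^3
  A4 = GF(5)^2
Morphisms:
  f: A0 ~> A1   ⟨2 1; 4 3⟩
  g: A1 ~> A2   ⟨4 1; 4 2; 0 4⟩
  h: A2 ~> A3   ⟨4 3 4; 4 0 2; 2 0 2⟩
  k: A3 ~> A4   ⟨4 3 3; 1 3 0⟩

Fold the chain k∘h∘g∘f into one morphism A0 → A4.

Answer: ⟨3 4; 0 2⟩

Trace:
  e0=(1,0) f~>(2,4) g~>(2,1,1) h~>(0,0,1) k~>(3,0)
  e1=(0,1) f~>(1,3) g~>(2,0,2) h~>(1,2,3) k~>(4,2)
result: ⟨3 4; 0 2⟩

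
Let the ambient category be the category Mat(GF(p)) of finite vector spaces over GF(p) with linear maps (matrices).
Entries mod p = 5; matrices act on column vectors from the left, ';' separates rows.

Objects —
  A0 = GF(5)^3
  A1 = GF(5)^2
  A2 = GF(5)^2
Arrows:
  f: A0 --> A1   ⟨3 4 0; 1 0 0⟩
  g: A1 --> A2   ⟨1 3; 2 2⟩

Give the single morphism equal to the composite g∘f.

  e0=(1,0,0) f-->(3,1) g-->(1,3)
  e1=(0,1,0) f-->(4,0) g-->(4,3)
  e2=(0,0,1) f-->(0,0) g-->(0,0)
composite: ⟨1 4 0; 3 3 0⟩

Answer: ⟨1 4 0; 3 3 0⟩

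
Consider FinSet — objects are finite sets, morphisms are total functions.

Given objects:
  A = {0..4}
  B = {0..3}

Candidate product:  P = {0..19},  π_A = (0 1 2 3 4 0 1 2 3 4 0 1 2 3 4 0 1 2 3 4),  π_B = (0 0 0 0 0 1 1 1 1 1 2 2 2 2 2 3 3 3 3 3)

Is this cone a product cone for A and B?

|A|·|B| = 5·4 = 20;  |P| = 20
Check the pairing map k ↦ (π_A(k), π_B(k)):
  0 : (0,0)
  1 : (1,0)
  2 : (2,0)
  3 : (3,0)
  4 : (4,0)
  5 : (0,1)
  6 : (1,1)
  7 : (2,1)
  8 : (3,1)
  9 : (4,1)
  10 : (0,2)
  11 : (1,2)
  12 : (2,2)
  13 : (3,2)
  14 : (4,2)
  15 : (0,3)
  16 : (1,3)
  17 : (2,3)
  18 : (3,3)
  19 : (4,3)
distinct pairs in image: 20 / 20 needed
  → bijection onto A×B; projections well-typed.

Answer: VALID PRODUCT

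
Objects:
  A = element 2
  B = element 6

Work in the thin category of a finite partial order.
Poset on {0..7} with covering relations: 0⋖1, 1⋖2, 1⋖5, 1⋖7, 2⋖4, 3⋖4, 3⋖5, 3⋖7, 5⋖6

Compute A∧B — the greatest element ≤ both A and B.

Lower bounds of A=2 and B=6: {0,1}
  0 ≤ 1
  1 ≤ 1
glb = 1

Answer: A∧B = 1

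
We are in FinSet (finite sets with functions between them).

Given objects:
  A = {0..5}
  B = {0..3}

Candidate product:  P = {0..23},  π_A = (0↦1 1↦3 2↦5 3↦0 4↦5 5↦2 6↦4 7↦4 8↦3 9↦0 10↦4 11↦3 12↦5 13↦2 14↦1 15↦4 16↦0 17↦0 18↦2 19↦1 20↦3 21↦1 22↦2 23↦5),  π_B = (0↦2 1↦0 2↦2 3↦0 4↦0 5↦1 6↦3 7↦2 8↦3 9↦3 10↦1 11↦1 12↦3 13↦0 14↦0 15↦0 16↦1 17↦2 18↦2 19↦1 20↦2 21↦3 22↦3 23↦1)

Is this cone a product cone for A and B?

|A|·|B| = 6·4 = 24;  |P| = 24
Check the pairing map k ↦ (π_A(k), π_B(k)):
  0 ↦ (1,2)
  1 ↦ (3,0)
  2 ↦ (5,2)
  3 ↦ (0,0)
  4 ↦ (5,0)
  5 ↦ (2,1)
  6 ↦ (4,3)
  7 ↦ (4,2)
  8 ↦ (3,3)
  9 ↦ (0,3)
  10 ↦ (4,1)
  11 ↦ (3,1)
  12 ↦ (5,3)
  13 ↦ (2,0)
  14 ↦ (1,0)
  15 ↦ (4,0)
  16 ↦ (0,1)
  17 ↦ (0,2)
  18 ↦ (2,2)
  19 ↦ (1,1)
  20 ↦ (3,2)
  21 ↦ (1,3)
  22 ↦ (2,3)
  23 ↦ (5,1)
distinct pairs in image: 24 / 24 needed
  → bijection onto A×B; projections well-typed.

Answer: VALID PRODUCT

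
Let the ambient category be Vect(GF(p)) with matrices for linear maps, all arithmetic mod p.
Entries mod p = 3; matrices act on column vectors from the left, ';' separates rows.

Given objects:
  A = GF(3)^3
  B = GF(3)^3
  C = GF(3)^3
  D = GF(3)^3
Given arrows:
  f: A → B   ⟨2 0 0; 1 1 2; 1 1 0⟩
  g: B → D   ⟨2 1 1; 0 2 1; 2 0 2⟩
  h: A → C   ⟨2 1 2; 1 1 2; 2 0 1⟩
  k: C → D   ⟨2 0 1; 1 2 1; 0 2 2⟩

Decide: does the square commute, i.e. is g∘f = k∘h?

Along f;g (path 1):
  e0=[1,0,0] f→[2,1,1] g→[0,0,0]
  e1=[0,1,0] f→[0,1,1] g→[2,0,2]
  e2=[0,0,1] f→[0,2,0] g→[2,1,0]
  result₁ = ⟨0 2 2; 0 0 1; 0 2 0⟩
Along h;k (path 2):
  e0=[1,0,0] h→[2,1,2] k→[0,0,0]
  e1=[0,1,0] h→[1,1,0] k→[2,0,2]
  e2=[0,0,1] h→[2,2,1] k→[2,1,0]
  result₂ = ⟨0 2 2; 0 0 1; 0 2 0⟩
Equal? same morphism ✓

Answer: COMMUTES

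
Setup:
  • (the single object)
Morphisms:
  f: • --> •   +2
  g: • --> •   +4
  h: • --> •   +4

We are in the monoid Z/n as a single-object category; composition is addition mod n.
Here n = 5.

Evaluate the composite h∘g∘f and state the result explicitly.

Answer: +0

Trace:
  0 +2≡2 +4≡1 +4≡0  (mod 5)
composite: +0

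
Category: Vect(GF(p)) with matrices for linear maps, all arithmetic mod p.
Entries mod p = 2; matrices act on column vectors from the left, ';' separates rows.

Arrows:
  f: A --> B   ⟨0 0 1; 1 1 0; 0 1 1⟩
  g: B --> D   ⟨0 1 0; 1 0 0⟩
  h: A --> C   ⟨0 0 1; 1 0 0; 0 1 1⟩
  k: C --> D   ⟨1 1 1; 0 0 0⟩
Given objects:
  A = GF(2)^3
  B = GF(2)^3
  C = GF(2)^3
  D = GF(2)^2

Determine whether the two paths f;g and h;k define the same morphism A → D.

Answer: DOES NOT COMMUTE

Work:
Along f;g (path 1):
  e0=⟨1,0,0⟩ f-->⟨0,1,0⟩ g-->⟨1,0⟩
  e1=⟨0,1,0⟩ f-->⟨0,1,1⟩ g-->⟨1,0⟩
  e2=⟨0,0,1⟩ f-->⟨1,0,1⟩ g-->⟨0,1⟩
  composite₁ = ⟨1 1 0; 0 0 1⟩
Along h;k (path 2):
  e0=⟨1,0,0⟩ h-->⟨0,1,0⟩ k-->⟨1,0⟩
  e1=⟨0,1,0⟩ h-->⟨0,0,1⟩ k-->⟨1,0⟩
  e2=⟨0,0,1⟩ h-->⟨1,0,1⟩ k-->⟨0,0⟩
  composite₂ = ⟨1 1 0; 0 0 0⟩
Equal? distinct morphisms ✗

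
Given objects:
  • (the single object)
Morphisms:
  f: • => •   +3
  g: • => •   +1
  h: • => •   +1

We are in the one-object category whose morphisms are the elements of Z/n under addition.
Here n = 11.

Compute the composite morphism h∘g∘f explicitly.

Answer: +5

Trace:
  0 +3≡3 +1≡4 +1≡5  (mod 11)
⟦path⟧: +5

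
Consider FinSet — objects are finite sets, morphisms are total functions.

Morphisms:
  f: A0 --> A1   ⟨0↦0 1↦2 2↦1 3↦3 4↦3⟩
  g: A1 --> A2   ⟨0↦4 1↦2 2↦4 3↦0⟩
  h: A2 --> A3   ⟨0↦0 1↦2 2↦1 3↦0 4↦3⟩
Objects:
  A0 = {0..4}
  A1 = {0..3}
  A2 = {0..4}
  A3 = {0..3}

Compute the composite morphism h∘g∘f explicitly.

Answer: ⟨0↦3 1↦3 2↦1 3↦0 4↦0⟩

Work:
  0 f-->0 g-->4 h-->3
  1 f-->2 g-->4 h-->3
  2 f-->1 g-->2 h-->1
  3 f-->3 g-->0 h-->0
  4 f-->3 g-->0 h-->0
result: ⟨0↦3 1↦3 2↦1 3↦0 4↦0⟩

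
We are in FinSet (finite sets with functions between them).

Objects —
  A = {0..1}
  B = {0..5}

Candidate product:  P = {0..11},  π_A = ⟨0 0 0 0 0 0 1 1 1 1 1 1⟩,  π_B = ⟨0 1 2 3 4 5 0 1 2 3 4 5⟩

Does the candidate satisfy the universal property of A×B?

|A|·|B| = 2·6 = 12;  |P| = 12
Check the pairing map k ↦ (π_A(k), π_B(k)):
  0 : (0,0)
  1 : (0,1)
  2 : (0,2)
  3 : (0,3)
  4 : (0,4)
  5 : (0,5)
  6 : (1,0)
  7 : (1,1)
  8 : (1,2)
  9 : (1,3)
  10 : (1,4)
  11 : (1,5)
distinct pairs in image: 12 / 12 needed
  → bijection onto A×B; projections well-typed.

Answer: VALID PRODUCT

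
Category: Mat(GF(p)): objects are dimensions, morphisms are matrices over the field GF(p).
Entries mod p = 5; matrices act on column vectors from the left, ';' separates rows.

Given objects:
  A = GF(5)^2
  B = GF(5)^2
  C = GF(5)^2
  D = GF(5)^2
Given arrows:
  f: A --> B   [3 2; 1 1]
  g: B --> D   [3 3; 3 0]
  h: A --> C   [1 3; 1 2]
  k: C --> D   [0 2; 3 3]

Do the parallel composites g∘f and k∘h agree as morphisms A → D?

1) trace f;g:
  e0=(1,0) f-->(3,1) g-->(2,4)
  e1=(0,1) f-->(2,1) g-->(4,1)
  result₁ = [2 4; 4 1]
2) trace h;k:
  e0=(1,0) h-->(1,1) k-->(2,1)
  e1=(0,1) h-->(3,2) k-->(4,0)
  result₂ = [2 4; 1 0]
Equal? NO — does not commute

Answer: DOES NOT COMMUTE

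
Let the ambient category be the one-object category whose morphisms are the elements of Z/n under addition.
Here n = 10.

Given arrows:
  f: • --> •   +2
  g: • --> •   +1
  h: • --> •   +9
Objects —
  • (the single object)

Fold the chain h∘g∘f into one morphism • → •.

Answer: +2

Work:
  0 +2≡2 +1≡3 +9≡2  (mod 10)
⟦path⟧: +2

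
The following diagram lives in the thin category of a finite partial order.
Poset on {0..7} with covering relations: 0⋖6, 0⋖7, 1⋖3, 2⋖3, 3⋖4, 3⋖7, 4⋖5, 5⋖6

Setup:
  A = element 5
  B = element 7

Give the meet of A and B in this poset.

Answer: A∧B = 3

Trace:
{x : x<=A ∧ x<=B} = {1,2,3}  (A=5, B=7)
  1 <= 3
  2 <= 3
  3 <= 3
glb = 3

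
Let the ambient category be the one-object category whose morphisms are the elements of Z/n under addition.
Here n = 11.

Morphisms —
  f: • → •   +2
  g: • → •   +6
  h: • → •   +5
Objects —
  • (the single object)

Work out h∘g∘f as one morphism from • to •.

  0 +2≡2 +6≡8 +5≡2  (mod 11)
composite: +2

Answer: +2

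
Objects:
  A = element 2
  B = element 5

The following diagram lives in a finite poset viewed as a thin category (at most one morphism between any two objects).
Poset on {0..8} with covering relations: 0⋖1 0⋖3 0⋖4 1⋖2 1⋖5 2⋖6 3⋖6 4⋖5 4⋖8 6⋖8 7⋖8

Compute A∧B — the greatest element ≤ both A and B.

Answer: A∧B = 1

Derivation:
{x : x<=A ∧ x<=B} = {0,1}  (A=2, B=5)
  0 <= 1
  1 <= 1
glb = 1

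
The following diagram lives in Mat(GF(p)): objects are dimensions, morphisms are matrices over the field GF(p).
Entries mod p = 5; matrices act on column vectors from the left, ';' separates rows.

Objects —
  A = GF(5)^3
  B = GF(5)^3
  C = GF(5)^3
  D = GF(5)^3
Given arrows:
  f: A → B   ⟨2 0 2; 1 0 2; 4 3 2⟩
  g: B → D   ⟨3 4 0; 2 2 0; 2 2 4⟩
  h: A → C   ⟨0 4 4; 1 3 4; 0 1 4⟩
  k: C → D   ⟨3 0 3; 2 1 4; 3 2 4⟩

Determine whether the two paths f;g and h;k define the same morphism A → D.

Along f;g (path 1):
  e0=(1,0,0) f→(2,1,4) g→(0,1,2)
  e1=(0,1,0) f→(0,0,3) g→(0,0,2)
  e2=(0,0,1) f→(2,2,2) g→(4,3,1)
  result₁ = ⟨0 0 4; 1 0 3; 2 2 1⟩
Along h;k (path 2):
  e0=(1,0,0) h→(0,1,0) k→(0,1,2)
  e1=(0,1,0) h→(4,3,1) k→(0,0,2)
  e2=(0,0,1) h→(4,4,4) k→(4,3,1)
  result₂ = ⟨0 0 4; 1 0 3; 2 2 1⟩
Equal? YES — commutes

Answer: COMMUTES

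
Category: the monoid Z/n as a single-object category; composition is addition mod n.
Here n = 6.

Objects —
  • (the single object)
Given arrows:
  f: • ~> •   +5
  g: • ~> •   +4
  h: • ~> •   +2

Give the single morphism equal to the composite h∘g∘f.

Answer: +5

Trace:
  0 +5≡5 +4≡3 +2≡5  (mod 6)
composite: +5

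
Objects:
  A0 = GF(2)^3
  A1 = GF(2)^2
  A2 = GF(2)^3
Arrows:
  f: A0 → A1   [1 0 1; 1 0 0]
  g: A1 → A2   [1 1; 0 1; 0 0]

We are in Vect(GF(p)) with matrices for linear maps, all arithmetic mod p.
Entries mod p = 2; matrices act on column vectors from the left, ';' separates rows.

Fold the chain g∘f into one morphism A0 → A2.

  e0=[1,0,0] f→[1,1] g→[0,1,0]
  e1=[0,1,0] f→[0,0] g→[0,0,0]
  e2=[0,0,1] f→[1,0] g→[1,0,0]
result: [0 0 1; 1 0 0; 0 0 0]

Answer: [0 0 1; 1 0 0; 0 0 0]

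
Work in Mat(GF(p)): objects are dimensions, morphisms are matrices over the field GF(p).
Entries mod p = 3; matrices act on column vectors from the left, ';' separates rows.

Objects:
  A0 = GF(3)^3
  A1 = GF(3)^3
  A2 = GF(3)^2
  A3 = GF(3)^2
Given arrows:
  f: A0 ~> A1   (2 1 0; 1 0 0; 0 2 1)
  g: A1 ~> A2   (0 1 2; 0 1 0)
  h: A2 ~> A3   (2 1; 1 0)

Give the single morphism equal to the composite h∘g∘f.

Answer: (0 2 1; 1 1 2)

Trace:
  e0=[1,0,0] f~>[2,1,0] g~>[1,1] h~>[0,1]
  e1=[0,1,0] f~>[1,0,2] g~>[1,0] h~>[2,1]
  e2=[0,0,1] f~>[0,0,1] g~>[2,0] h~>[1,2]
result: (0 2 1; 1 1 2)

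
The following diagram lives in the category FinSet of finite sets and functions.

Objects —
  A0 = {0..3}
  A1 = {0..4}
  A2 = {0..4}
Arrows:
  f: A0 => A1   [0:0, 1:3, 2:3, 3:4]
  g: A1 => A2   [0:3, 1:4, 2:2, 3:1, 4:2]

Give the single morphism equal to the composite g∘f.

Answer: [0:3, 1:1, 2:1, 3:2]

Trace:
  0 f=>0 g=>3
  1 f=>3 g=>1
  2 f=>3 g=>1
  3 f=>4 g=>2
composite: [0:3, 1:1, 2:1, 3:2]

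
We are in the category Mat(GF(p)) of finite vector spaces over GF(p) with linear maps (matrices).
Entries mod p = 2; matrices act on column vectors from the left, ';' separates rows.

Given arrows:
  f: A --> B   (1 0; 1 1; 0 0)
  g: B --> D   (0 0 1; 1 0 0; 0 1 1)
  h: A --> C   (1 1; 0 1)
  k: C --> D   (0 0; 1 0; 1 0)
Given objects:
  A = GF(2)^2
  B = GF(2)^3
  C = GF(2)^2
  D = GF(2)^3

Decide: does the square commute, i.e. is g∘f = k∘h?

Path 1 = f;g:
  e0=⟨1,0⟩ f-->⟨1,1,0⟩ g-->⟨0,1,1⟩
  e1=⟨0,1⟩ f-->⟨0,1,0⟩ g-->⟨0,0,1⟩
  ⟦path⟧₁ = (0 0; 1 0; 1 1)
Path 2 = h;k:
  e0=⟨1,0⟩ h-->⟨1,0⟩ k-->⟨0,1,1⟩
  e1=⟨0,1⟩ h-->⟨1,1⟩ k-->⟨0,1,1⟩
  ⟦path⟧₂ = (0 0; 1 1; 1 1)
Equal? distinct morphisms ✗

Answer: DOES NOT COMMUTE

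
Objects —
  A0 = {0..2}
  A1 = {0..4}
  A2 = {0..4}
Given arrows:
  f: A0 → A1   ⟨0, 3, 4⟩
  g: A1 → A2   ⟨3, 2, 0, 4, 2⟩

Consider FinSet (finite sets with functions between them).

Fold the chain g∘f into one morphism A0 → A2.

Answer: ⟨3, 4, 2⟩

Work:
  0 f→0 g→3
  1 f→3 g→4
  2 f→4 g→2
result: ⟨3, 4, 2⟩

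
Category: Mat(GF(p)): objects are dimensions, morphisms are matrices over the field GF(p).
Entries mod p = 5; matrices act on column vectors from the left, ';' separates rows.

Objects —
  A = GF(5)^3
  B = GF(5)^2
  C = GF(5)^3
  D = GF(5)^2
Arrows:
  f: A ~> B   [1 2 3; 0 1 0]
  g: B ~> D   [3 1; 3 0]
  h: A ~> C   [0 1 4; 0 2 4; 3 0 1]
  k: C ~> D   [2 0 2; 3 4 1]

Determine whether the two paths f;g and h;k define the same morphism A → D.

Path 1 = f;g:
  e0=(1,0,0) f~>(1,0) g~>(3,3)
  e1=(0,1,0) f~>(2,1) g~>(2,1)
  e2=(0,0,1) f~>(3,0) g~>(4,4)
  composite₁ = [3 2 4; 3 1 4]
Path 2 = h;k:
  e0=(1,0,0) h~>(0,0,3) k~>(1,3)
  e1=(0,1,0) h~>(1,2,0) k~>(2,1)
  e2=(0,0,1) h~>(4,4,1) k~>(0,4)
  composite₂ = [1 2 0; 3 1 4]
Equal? differ; not commutative

Answer: DOES NOT COMMUTE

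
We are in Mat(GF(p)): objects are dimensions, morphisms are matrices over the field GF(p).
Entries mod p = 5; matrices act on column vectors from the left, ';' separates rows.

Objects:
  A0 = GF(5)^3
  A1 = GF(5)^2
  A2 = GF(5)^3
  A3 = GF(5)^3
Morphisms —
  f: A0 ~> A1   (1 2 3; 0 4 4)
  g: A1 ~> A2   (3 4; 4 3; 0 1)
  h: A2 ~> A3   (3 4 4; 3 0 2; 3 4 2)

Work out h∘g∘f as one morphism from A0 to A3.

Answer: (0 2 2; 4 4 3; 0 4 4)

Derivation:
  e0=[1,0,0] f~>[1,0] g~>[3,4,0] h~>[0,4,0]
  e1=[0,1,0] f~>[2,4] g~>[2,0,4] h~>[2,4,4]
  e2=[0,0,1] f~>[3,4] g~>[0,4,4] h~>[2,3,4]
composite: (0 2 2; 4 4 3; 0 4 4)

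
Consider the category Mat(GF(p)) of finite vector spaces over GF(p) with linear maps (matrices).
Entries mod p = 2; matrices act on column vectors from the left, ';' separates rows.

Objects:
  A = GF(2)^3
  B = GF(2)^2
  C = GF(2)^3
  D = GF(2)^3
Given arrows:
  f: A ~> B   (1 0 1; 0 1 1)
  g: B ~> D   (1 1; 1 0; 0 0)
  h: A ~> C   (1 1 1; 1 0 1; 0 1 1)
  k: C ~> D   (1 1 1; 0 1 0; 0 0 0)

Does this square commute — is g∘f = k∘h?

Along f;g (path 1):
  e0=⟨1,0,0⟩ f~>⟨1,0⟩ g~>⟨1,1,0⟩
  e1=⟨0,1,0⟩ f~>⟨0,1⟩ g~>⟨1,0,0⟩
  e2=⟨0,0,1⟩ f~>⟨1,1⟩ g~>⟨0,1,0⟩
  ⟦path⟧₁ = (1 1 0; 1 0 1; 0 0 0)
Along h;k (path 2):
  e0=⟨1,0,0⟩ h~>⟨1,1,0⟩ k~>⟨0,1,0⟩
  e1=⟨0,1,0⟩ h~>⟨1,0,1⟩ k~>⟨0,0,0⟩
  e2=⟨0,0,1⟩ h~>⟨1,1,1⟩ k~>⟨1,1,0⟩
  ⟦path⟧₂ = (0 0 1; 1 0 1; 0 0 0)
Equal? NO — does not commute

Answer: DOES NOT COMMUTE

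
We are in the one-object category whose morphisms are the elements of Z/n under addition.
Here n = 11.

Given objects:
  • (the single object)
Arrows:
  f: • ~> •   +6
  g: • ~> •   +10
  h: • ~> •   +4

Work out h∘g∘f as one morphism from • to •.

Answer: +9

Derivation:
  0 +6≡6 +10≡5 +4≡9  (mod 11)
composite: +9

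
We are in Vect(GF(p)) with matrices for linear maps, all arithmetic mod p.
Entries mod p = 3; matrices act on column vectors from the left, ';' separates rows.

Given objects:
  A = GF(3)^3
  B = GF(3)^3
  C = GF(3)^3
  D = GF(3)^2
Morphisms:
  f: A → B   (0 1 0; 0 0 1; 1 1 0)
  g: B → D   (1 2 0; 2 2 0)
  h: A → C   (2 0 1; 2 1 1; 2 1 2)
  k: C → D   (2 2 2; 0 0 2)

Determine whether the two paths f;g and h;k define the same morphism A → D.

Answer: DOES NOT COMMUTE

Derivation:
Path 1 = f;g:
  e0=⟨1,0,0⟩ f→⟨0,0,1⟩ g→⟨0,0⟩
  e1=⟨0,1,0⟩ f→⟨1,0,1⟩ g→⟨1,2⟩
  e2=⟨0,0,1⟩ f→⟨0,1,0⟩ g→⟨2,2⟩
  ⟦path⟧₁ = (0 1 2; 0 2 2)
Path 2 = h;k:
  e0=⟨1,0,0⟩ h→⟨2,2,2⟩ k→⟨0,1⟩
  e1=⟨0,1,0⟩ h→⟨0,1,1⟩ k→⟨1,2⟩
  e2=⟨0,0,1⟩ h→⟨1,1,2⟩ k→⟨2,1⟩
  ⟦path⟧₂ = (0 1 2; 1 2 1)
Equal? NO — does not commute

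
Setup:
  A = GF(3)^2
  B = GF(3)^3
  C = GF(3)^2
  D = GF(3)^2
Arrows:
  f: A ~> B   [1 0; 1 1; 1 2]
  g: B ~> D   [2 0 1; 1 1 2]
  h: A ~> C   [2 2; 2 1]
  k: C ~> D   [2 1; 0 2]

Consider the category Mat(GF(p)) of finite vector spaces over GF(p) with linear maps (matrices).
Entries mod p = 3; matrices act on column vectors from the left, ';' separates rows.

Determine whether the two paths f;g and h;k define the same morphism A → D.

Answer: COMMUTES

Work:
Path 1 = f;g:
  e0=⟨1,0⟩ f~>⟨1,1,1⟩ g~>⟨0,1⟩
  e1=⟨0,1⟩ f~>⟨0,1,2⟩ g~>⟨2,2⟩
  result₁ = [0 2; 1 2]
Path 2 = h;k:
  e0=⟨1,0⟩ h~>⟨2,2⟩ k~>⟨0,1⟩
  e1=⟨0,1⟩ h~>⟨2,1⟩ k~>⟨2,2⟩
  result₂ = [0 2; 1 2]
Equal? YES — commutes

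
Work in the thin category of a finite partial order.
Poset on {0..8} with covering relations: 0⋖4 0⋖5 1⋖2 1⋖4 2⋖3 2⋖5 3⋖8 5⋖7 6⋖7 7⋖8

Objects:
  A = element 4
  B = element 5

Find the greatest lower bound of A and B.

Lower bounds of A=4 and B=5: {0,1}
  maximal lower bounds 0 and 1 are incomparable: neither 0<=1 nor 1<=0
→ no greatest lower bound exists

Answer: NO MEET EXISTS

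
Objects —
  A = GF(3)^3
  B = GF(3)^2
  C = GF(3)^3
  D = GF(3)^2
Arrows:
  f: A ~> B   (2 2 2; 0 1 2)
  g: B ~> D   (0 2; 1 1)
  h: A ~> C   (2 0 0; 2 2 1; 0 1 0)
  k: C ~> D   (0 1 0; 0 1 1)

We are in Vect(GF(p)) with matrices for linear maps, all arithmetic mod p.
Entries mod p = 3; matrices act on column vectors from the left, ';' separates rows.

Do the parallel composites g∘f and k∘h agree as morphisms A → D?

Answer: DOES NOT COMMUTE

Derivation:
Path 1 = f;g:
  e0=⟨1,0,0⟩ f~>⟨2,0⟩ g~>⟨0,2⟩
  e1=⟨0,1,0⟩ f~>⟨2,1⟩ g~>⟨2,0⟩
  e2=⟨0,0,1⟩ f~>⟨2,2⟩ g~>⟨1,1⟩
  result₁ = (0 2 1; 2 0 1)
Path 2 = h;k:
  e0=⟨1,0,0⟩ h~>⟨2,2,0⟩ k~>⟨2,2⟩
  e1=⟨0,1,0⟩ h~>⟨0,2,1⟩ k~>⟨2,0⟩
  e2=⟨0,0,1⟩ h~>⟨0,1,0⟩ k~>⟨1,1⟩
  result₂ = (2 2 1; 2 0 1)
Equal? distinct morphisms ✗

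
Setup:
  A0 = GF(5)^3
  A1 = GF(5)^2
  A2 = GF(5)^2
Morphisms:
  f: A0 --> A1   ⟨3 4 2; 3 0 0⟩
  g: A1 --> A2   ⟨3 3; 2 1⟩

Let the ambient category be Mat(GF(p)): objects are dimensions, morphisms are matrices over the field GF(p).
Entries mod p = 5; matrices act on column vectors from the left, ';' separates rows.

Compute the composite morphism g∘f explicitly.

Answer: ⟨3 2 1; 4 3 4⟩

Trace:
  e0=⟨1,0,0⟩ f-->⟨3,3⟩ g-->⟨3,4⟩
  e1=⟨0,1,0⟩ f-->⟨4,0⟩ g-->⟨2,3⟩
  e2=⟨0,0,1⟩ f-->⟨2,0⟩ g-->⟨1,4⟩
result: ⟨3 2 1; 4 3 4⟩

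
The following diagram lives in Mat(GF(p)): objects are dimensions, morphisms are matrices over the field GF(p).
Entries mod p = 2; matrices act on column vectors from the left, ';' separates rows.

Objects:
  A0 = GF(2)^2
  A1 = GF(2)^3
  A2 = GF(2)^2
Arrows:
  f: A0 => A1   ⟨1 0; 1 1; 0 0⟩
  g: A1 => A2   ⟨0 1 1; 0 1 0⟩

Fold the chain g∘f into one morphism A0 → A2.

Answer: ⟨1 1; 1 1⟩

Work:
  e0=[1,0] f=>[1,1,0] g=>[1,1]
  e1=[0,1] f=>[0,1,0] g=>[1,1]
composite: ⟨1 1; 1 1⟩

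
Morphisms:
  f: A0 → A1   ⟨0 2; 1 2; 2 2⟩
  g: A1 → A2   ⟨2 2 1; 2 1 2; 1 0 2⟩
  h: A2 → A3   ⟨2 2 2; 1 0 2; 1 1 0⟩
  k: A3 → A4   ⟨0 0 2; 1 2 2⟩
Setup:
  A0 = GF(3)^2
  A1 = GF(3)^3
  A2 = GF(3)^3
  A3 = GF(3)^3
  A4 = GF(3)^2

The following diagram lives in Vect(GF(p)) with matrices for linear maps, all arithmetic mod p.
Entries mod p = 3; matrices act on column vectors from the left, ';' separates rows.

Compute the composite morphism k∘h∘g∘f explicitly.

  e0=⟨1,0⟩ f→⟨0,1,2⟩ g→⟨1,2,1⟩ h→⟨2,0,0⟩ k→⟨0,2⟩
  e1=⟨0,1⟩ f→⟨2,2,2⟩ g→⟨1,1,0⟩ h→⟨1,1,2⟩ k→⟨1,1⟩
⟦path⟧: ⟨0 1; 2 1⟩

Answer: ⟨0 1; 2 1⟩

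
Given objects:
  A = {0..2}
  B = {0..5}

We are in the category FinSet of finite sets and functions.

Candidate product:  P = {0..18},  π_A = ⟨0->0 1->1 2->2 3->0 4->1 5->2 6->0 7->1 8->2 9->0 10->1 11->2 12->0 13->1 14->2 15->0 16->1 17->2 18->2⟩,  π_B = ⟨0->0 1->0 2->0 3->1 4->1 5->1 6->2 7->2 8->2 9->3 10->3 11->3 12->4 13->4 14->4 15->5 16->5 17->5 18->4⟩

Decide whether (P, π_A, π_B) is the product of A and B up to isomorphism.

|A|·|B| = 3·6 = 18;  |P| = 19
  → cardinalities differ; no bijection possible.

Answer: NOT A VALID PRODUCT — |P|=19 ≠ |A|·|B|=18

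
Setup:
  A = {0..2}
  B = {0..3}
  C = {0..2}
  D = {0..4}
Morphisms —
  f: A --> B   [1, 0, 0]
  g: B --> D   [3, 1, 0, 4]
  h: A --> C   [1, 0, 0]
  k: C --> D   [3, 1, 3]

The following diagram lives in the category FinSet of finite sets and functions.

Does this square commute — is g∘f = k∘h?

1) trace f;g:
  0 f-->1 g-->1
  1 f-->0 g-->3
  2 f-->0 g-->3
  ⟦path⟧₁ = [1, 3, 3]
2) trace h;k:
  0 h-->1 k-->1
  1 h-->0 k-->3
  2 h-->0 k-->3
  ⟦path⟧₂ = [1, 3, 3]
Equal? equal; square commutes

Answer: COMMUTES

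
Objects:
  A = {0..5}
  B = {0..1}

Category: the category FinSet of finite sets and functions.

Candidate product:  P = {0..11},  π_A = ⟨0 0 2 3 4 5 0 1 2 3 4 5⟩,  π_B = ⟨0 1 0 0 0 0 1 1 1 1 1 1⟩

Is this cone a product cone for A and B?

|A|·|B| = 6·2 = 12;  |P| = 12
Check the pairing map k ↦ (π_A(k), π_B(k)):
  0 ↦ (0,0)
  1 ↦ (0,1)
  2 ↦ (2,0)
  3 ↦ (3,0)
  4 ↦ (4,0)
  5 ↦ (5,0)
  6 ↦ (0,1)  ✗ repeats pair of k=1
  7 ↦ (1,1)
  8 ↦ (2,1)
  9 ↦ (3,1)
  10 ↦ (4,1)
  11 ↦ (5,1)
distinct pairs in image: 11 / 12 needed
  → (0,1) hit at k=1 and k=6

Answer: NOT A VALID PRODUCT — duplicate pair at indices 6,1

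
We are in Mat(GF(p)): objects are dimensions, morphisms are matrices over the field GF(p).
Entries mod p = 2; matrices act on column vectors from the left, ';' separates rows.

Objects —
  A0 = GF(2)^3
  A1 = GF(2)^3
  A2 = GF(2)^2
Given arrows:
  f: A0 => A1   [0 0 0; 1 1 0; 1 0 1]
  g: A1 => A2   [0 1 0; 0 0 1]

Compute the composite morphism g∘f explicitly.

  e0=⟨1,0,0⟩ f=>⟨0,1,1⟩ g=>⟨1,1⟩
  e1=⟨0,1,0⟩ f=>⟨0,1,0⟩ g=>⟨1,0⟩
  e2=⟨0,0,1⟩ f=>⟨0,0,1⟩ g=>⟨0,1⟩
result: [1 1 0; 1 0 1]

Answer: [1 1 0; 1 0 1]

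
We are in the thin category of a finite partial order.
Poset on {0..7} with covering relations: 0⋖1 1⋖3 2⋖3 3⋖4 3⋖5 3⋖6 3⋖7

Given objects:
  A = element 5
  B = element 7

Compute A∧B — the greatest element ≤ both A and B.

Answer: A∧B = 3

Derivation:
Common predecessors of 5,7: {0,1,2,3}
  0 ⊑ 3
  1 ⊑ 3
  2 ⊑ 3
  3 ⊑ 3
glb = 3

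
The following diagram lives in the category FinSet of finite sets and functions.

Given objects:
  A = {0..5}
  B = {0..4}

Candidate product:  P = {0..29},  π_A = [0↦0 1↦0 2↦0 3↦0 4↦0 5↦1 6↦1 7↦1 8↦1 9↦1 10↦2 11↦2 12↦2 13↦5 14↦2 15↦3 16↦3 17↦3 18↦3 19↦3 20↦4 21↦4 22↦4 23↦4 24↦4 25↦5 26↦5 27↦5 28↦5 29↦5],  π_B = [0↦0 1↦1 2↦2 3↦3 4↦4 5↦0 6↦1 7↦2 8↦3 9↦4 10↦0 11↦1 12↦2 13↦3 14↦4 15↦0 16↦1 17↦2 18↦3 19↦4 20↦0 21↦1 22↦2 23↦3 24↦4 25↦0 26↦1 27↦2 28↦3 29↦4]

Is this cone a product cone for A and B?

|A|·|B| = 6·5 = 30;  |P| = 30
Check the pairing map k ↦ (π_A(k), π_B(k)):
  0 ↦ (0,0)
  1 ↦ (0,1)
  2 ↦ (0,2)
  3 ↦ (0,3)
  4 ↦ (0,4)
  5 ↦ (1,0)
  6 ↦ (1,1)
  7 ↦ (1,2)
  8 ↦ (1,3)
  9 ↦ (1,4)
  10 ↦ (2,0)
  11 ↦ (2,1)
  12 ↦ (2,2)
  13 ↦ (5,3)
  14 ↦ (2,4)
  15 ↦ (3,0)
  16 ↦ (3,1)
  17 ↦ (3,2)
  18 ↦ (3,3)
  19 ↦ (3,4)
  20 ↦ (4,0)
  21 ↦ (4,1)
  22 ↦ (4,2)
  23 ↦ (4,3)
  24 ↦ (4,4)
  25 ↦ (5,0)
  26 ↦ (5,1)
  27 ↦ (5,2)
  28 ↦ (5,3)  ✗ repeats pair of k=13
  29 ↦ (5,4)
distinct pairs in image: 29 / 30 needed
  → (5,3) hit at k=13 and k=28

Answer: NOT A VALID PRODUCT — duplicate pair at indices 28,13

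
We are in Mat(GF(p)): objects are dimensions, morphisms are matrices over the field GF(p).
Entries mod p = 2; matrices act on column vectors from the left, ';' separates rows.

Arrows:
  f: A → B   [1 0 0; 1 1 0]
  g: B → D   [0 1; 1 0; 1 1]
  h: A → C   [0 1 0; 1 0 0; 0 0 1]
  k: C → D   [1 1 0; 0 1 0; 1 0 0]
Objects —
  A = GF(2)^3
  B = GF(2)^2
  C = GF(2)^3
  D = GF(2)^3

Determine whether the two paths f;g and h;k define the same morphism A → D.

Path 1 = f;g:
  e0=(1,0,0) f→(1,1) g→(1,1,0)
  e1=(0,1,0) f→(0,1) g→(1,0,1)
  e2=(0,0,1) f→(0,0) g→(0,0,0)
  ⟦path⟧₁ = [1 1 0; 1 0 0; 0 1 0]
Path 2 = h;k:
  e0=(1,0,0) h→(0,1,0) k→(1,1,0)
  e1=(0,1,0) h→(1,0,0) k→(1,0,1)
  e2=(0,0,1) h→(0,0,1) k→(0,0,0)
  ⟦path⟧₂ = [1 1 0; 1 0 0; 0 1 0]
Equal? equal; square commutes

Answer: COMMUTES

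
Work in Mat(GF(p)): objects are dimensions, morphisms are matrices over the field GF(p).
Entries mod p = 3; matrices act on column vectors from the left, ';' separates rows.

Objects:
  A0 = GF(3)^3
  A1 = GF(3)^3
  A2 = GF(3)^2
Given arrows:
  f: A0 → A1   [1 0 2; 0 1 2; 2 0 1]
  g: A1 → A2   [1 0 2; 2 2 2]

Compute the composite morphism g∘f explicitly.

Answer: [2 0 1; 0 2 1]

Trace:
  e0=[1,0,0] f→[1,0,2] g→[2,0]
  e1=[0,1,0] f→[0,1,0] g→[0,2]
  e2=[0,0,1] f→[2,2,1] g→[1,1]
result: [2 0 1; 0 2 1]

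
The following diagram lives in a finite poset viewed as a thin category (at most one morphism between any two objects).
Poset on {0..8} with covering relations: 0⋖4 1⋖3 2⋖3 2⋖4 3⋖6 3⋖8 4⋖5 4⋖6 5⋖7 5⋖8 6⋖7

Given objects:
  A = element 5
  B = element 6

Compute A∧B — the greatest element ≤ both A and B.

Common predecessors of 5,6: {0,2,4}
  0 ⊑ 4
  2 ⊑ 4
  4 ⊑ 4
glb = 4

Answer: A∧B = 4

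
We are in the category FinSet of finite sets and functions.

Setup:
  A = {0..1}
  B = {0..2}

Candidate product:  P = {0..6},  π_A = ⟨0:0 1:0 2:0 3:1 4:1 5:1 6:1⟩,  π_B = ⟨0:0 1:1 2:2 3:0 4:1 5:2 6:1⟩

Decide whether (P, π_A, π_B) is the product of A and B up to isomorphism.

Answer: NOT A VALID PRODUCT — |P|=7 ≠ |A|·|B|=6

Work:
|A|·|B| = 2·3 = 6;  |P| = 7
  → cardinalities differ; no bijection possible.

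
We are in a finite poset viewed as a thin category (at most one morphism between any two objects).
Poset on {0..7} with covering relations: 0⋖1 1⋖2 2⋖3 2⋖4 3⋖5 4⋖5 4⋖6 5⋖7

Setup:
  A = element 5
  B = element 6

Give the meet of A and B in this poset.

Answer: A∧B = 4

Work:
{x : x<=A ∧ x<=B} = {0,1,2,4}  (A=5, B=6)
  0 <= 4
  1 <= 4
  2 <= 4
  4 <= 4
glb = 4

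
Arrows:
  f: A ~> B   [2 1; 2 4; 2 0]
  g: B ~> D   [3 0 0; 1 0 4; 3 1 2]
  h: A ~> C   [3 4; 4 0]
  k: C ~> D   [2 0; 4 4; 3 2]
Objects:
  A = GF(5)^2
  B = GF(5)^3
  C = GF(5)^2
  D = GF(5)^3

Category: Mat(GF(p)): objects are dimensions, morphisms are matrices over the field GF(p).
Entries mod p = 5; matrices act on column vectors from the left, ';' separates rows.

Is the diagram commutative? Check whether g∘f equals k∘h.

Path 1 = f;g:
  e0=⟨1,0⟩ f~>⟨2,2,2⟩ g~>⟨1,0,2⟩
  e1=⟨0,1⟩ f~>⟨1,4,0⟩ g~>⟨3,1,2⟩
  result₁ = [1 3; 0 1; 2 2]
Path 2 = h;k:
  e0=⟨1,0⟩ h~>⟨3,4⟩ k~>⟨1,3,2⟩
  e1=⟨0,1⟩ h~>⟨4,0⟩ k~>⟨3,1,2⟩
  result₂ = [1 3; 3 1; 2 2]
Equal? distinct morphisms ✗

Answer: DOES NOT COMMUTE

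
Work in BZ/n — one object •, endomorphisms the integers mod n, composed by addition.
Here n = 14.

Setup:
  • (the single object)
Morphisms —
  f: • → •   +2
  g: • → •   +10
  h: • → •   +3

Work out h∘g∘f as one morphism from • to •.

  0 +2≡2 +10≡12 +3≡1  (mod 14)
⟦path⟧: +1

Answer: +1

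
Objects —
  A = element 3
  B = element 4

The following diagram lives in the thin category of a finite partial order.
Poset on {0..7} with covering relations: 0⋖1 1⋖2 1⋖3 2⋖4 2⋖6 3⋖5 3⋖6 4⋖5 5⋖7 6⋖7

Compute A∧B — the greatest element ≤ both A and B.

{x : x⊑A ∧ x⊑B} = {0,1}  (A=3, B=4)
  0 ⊑ 1
  1 ⊑ 1
glb = 1

Answer: A∧B = 1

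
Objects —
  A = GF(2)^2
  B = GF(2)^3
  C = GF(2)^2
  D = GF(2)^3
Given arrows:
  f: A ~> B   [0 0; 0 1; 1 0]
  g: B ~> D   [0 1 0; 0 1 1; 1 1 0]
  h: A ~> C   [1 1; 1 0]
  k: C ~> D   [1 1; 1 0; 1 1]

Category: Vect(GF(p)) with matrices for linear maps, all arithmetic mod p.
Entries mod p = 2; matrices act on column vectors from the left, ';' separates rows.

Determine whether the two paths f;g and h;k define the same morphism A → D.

Answer: COMMUTES

Derivation:
Path 1 = f;g:
  e0=(1,0) f~>(0,0,1) g~>(0,1,0)
  e1=(0,1) f~>(0,1,0) g~>(1,1,1)
  ⟦path⟧₁ = [0 1; 1 1; 0 1]
Path 2 = h;k:
  e0=(1,0) h~>(1,1) k~>(0,1,0)
  e1=(0,1) h~>(1,0) k~>(1,1,1)
  ⟦path⟧₂ = [0 1; 1 1; 0 1]
Equal? same morphism ✓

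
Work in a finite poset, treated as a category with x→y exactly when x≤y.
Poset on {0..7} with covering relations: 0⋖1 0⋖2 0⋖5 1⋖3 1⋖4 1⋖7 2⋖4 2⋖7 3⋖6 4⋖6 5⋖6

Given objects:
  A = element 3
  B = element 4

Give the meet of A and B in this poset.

Common predecessors of 3,4: {0,1}
  0 ≤ 1
  1 ≤ 1
glb = 1

Answer: A∧B = 1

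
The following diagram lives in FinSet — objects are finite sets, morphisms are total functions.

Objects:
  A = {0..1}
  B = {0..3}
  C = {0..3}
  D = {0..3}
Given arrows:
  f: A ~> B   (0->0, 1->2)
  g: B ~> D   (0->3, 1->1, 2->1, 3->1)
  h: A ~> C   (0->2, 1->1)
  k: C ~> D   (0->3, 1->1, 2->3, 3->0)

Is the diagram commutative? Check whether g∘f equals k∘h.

Path 1 = f;g:
  0 f~>0 g~>3
  1 f~>2 g~>1
  result₁ = (0->3, 1->1)
Path 2 = h;k:
  0 h~>2 k~>3
  1 h~>1 k~>1
  result₂ = (0->3, 1->1)
Equal? equal; square commutes

Answer: COMMUTES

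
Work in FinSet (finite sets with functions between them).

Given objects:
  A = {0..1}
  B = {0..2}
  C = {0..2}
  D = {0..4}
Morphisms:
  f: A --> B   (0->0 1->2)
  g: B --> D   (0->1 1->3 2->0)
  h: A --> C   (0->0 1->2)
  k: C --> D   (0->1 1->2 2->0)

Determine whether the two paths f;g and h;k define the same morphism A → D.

1) trace f;g:
  0 f-->0 g-->1
  1 f-->2 g-->0
  ⟦path⟧₁ = (0->1 1->0)
2) trace h;k:
  0 h-->0 k-->1
  1 h-->2 k-->0
  ⟦path⟧₂ = (0->1 1->0)
Equal? YES — commutes

Answer: COMMUTES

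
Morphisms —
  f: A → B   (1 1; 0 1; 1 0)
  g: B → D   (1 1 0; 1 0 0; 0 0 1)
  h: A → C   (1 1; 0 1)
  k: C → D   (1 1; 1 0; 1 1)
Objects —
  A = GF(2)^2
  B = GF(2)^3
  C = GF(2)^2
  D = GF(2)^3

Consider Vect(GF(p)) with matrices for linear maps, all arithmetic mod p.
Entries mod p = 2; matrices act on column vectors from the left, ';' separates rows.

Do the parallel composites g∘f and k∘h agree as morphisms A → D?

Answer: COMMUTES

Trace:
Path 1 = f;g:
  e0=(1,0) f→(1,0,1) g→(1,1,1)
  e1=(0,1) f→(1,1,0) g→(0,1,0)
  composite₁ = (1 0; 1 1; 1 0)
Path 2 = h;k:
  e0=(1,0) h→(1,0) k→(1,1,1)
  e1=(0,1) h→(1,1) k→(0,1,0)
  composite₂ = (1 0; 1 1; 1 0)
Equal? equal; square commutes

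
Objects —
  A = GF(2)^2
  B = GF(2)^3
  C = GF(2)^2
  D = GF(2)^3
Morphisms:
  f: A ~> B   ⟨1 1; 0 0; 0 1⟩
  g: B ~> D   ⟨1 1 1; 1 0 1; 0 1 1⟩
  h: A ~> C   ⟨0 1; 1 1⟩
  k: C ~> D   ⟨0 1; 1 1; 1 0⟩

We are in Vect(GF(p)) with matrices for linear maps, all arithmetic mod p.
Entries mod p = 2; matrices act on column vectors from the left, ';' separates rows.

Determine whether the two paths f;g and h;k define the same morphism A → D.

Answer: DOES NOT COMMUTE

Trace:
Along f;g (path 1):
  e0=[1,0] f~>[1,0,0] g~>[1,1,0]
  e1=[0,1] f~>[1,0,1] g~>[0,0,1]
  result₁ = ⟨1 0; 1 0; 0 1⟩
Along h;k (path 2):
  e0=[1,0] h~>[0,1] k~>[1,1,0]
  e1=[0,1] h~>[1,1] k~>[1,0,1]
  result₂ = ⟨1 1; 1 0; 0 1⟩
Equal? distinct morphisms ✗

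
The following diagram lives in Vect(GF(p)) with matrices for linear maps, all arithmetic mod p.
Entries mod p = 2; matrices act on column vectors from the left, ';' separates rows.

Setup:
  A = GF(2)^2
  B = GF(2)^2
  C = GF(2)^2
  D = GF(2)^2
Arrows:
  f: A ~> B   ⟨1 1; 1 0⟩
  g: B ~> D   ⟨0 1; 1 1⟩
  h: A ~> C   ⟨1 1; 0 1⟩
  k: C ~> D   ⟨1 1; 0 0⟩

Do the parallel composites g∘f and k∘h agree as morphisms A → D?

Answer: DOES NOT COMMUTE

Work:
Along f;g (path 1):
  e0=[1,0] f~>[1,1] g~>[1,0]
  e1=[0,1] f~>[1,0] g~>[0,1]
  ⟦path⟧₁ = ⟨1 0; 0 1⟩
Along h;k (path 2):
  e0=[1,0] h~>[1,0] k~>[1,0]
  e1=[0,1] h~>[1,1] k~>[0,0]
  ⟦path⟧₂ = ⟨1 0; 0 0⟩
Equal? differ; not commutative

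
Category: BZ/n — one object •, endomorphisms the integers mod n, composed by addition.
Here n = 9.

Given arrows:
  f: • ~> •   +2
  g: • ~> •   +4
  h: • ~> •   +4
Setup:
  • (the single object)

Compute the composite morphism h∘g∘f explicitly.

Answer: +1

Derivation:
  0 +2≡2 +4≡6 +4≡1  (mod 9)
⟦path⟧: +1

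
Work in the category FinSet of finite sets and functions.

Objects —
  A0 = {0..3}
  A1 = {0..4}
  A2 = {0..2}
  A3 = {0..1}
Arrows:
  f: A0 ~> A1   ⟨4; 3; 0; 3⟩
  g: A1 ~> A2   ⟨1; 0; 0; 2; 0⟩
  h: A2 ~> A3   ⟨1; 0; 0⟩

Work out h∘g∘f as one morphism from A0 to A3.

Answer: ⟨1; 0; 0; 0⟩

Work:
  0 f~>4 g~>0 h~>1
  1 f~>3 g~>2 h~>0
  2 f~>0 g~>1 h~>0
  3 f~>3 g~>2 h~>0
⟦path⟧: ⟨1; 0; 0; 0⟩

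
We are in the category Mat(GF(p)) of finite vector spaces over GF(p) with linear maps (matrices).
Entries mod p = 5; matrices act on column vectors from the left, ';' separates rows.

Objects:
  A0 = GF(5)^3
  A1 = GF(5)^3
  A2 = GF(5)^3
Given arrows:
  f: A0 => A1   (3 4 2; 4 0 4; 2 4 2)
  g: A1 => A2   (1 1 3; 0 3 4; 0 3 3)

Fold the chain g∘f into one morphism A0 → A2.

Answer: (3 1 2; 0 1 0; 3 2 3)

Work:
  e0=(1,0,0) f=>(3,4,2) g=>(3,0,3)
  e1=(0,1,0) f=>(4,0,4) g=>(1,1,2)
  e2=(0,0,1) f=>(2,4,2) g=>(2,0,3)
composite: (3 1 2; 0 1 0; 3 2 3)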